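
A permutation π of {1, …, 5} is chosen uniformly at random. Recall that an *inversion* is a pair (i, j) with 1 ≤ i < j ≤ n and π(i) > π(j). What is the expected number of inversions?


Write X = Σ X_I over the C(5, 2) = 10 pairs i < j, with X_I the indicator of one inversion.
There are 10 indicators.
For each fixed pair i < j, the values π(i) and π(j) are two distinct elements of {1, …, 5} in uniformly random order; by symmetry P[π(i) > π(j)] = 1/2.
By linearity: E[X] = 10 · (1/2) = C(5, 2) · (1/2) = 10/2 = 5 ≈ 5.000.

E[X] = 5 = 5.000.


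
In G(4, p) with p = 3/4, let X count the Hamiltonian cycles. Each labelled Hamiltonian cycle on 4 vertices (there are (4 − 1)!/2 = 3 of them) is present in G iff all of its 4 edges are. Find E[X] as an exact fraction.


K_4 has (4 − 1)!/2 = 3 labelled Hamiltonian cycles.
For each such Hamiltonian cycle H, let X_H = 1 if all 4 edges of H are present in G. Then P[X_H = 1] = p^{4} = (3/4)^{4} = 81/256.
By linearity: E[X] = Σ_H E[X_H] = 3 · p^{4} = 3 · 81/256 = 243/256.
Numerically: E[X] ≈ 0.94922.

E[X] = 3 · (3/4)^{4} = 243/256 ≈ 0.94922.


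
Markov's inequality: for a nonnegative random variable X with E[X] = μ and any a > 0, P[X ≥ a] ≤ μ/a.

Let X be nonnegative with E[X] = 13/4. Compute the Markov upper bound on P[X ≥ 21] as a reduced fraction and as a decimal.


μ = E[X] = 13/4, a = 21.
Markov: P[X ≥ 21] ≤ μ/a = (13/4)/21 = 13/84.
Numerically: ≈ 0.154762.
(Since a = 21 > μ = 3.250000, the bound 13/84 is < 1 and informative.)

P[X ≥ 21] ≤ 13/84 ≈ 0.154762.


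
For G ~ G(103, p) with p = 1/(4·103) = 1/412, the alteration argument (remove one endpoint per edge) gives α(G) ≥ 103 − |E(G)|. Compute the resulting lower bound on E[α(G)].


E[|E(G)|] = C(103, 2)·p = 5253 · (1/412) = 51/4.
E[α(G)] ≥ n − E[|E(G)|] = 103 − 51/4 = 361/4.
Numerically: ≈ 90.250.
(This is only a lower bound; the true E[α(G)] may be larger.)

E[α(G)] ≥ 361/4 ≈ 90.250.


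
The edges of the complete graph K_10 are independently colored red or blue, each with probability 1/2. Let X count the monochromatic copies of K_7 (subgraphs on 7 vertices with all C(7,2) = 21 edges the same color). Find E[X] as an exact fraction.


Let X = Σ_S X_S over the C(10, 7) = 120 subsets S of size 7, where X_S = 1 if the K_7 on S is monochromatic.
For a fixed S, the K_7 on S has C(7, 2) = 21 edges. P[all 21 edges red] = (1/2)^21, and likewise for blue, so P[monochromatic] = 2·(1/2)^21 = 2^{1 − 21} = 1/1048576.
By linearity of expectation: E[X] = C(10, 7) · 2^{1 − 21} = 120 · 1/1048576 = 15/131072.
Numerically: E[X] ≈ 0.000.

E[X] = C(10,7)·2^(1−C(7,2)) = 15/131072 ≈ 0.000.


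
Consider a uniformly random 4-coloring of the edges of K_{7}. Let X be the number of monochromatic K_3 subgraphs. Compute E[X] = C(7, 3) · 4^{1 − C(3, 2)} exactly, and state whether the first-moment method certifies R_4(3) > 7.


E[X] = C(7, 3) · 4^{1 − 3} = 35 · 4^{−2} = 35/16.
As a reduced fraction: E[X] = 35/16 ≈ 2.1875.
Is E[X] < 1? NO.
Since E[X] ≥ 1, the first-moment bound is inconclusive at n = 7; it does NOT by itself certify R_4(3) > 7.

E[X] = 35/16 ≈ 2.1875; E[X] ≥ 1; first-moment method inconclusive here.


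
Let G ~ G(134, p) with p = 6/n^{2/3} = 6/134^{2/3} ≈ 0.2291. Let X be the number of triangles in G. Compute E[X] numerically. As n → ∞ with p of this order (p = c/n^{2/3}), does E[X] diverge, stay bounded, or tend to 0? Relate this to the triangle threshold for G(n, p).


Number of potential triangles: C(134, 3) = 392084.
Each occurs with probability p³ ≈ (0.2291)³ ≈ 1.202941e-02.
By linearity: E[X] = C(134, 3)·p³ ≈ 392084 · 1.202941e-02 ≈ 4716.5373.
Since α = 2/3 < 1, p = c/n^{2/3} ≫ 1/n is above the triangle threshold p ~ 1/n. Asymptotically E[X] ~ (c³/6)·n^{3(1−α)} = (6³/6)·n^{1} → ∞; triangles are abundant w.h.p.

E[X] ≈ 4716.5373; in regime p = Θ(1/n^{2/3}) E[X] diverges (above the triangle threshold p ~ 1/n).


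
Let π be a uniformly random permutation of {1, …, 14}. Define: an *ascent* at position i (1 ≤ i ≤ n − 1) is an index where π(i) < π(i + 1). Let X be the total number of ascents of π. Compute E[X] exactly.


Write X = Σ X_I over i = 1, …, 13, with X_I the indicator of one ascent.
There are 13 indicators.
For each fixed i, the pair (π(i), π(i+1)) is a uniformly random ordered pair of distinct values from {1, …, 14}; by symmetry P[π(i) < π(i+1)] = 1/2.
By linearity: E[X] = 13 · (1/2) = (14 − 1) · (1/2) = 13/2 ≈ 6.50000.

E[X] = 13/2 = 6.50000.


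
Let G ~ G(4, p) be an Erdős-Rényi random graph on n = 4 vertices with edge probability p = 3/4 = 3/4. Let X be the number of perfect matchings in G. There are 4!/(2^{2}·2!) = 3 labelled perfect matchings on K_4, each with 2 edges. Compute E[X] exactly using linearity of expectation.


K_4 has 4!/(2^{2}·2!) = 3 labelled perfect matchings.
For each such perfect matching H, let X_H = 1 if all 2 edges of H are present in G. Then P[X_H = 1] = p^{2} = (3/4)^{2} = 9/16.
Summing the indicators: E[X] = Σ_H E[X_H] = 3 · p^{2} = 3 · 9/16 = 27/16.
Numerically: E[X] ≈ 1.69.

E[X] = 3 · (3/4)^{2} = 27/16 ≈ 1.69.


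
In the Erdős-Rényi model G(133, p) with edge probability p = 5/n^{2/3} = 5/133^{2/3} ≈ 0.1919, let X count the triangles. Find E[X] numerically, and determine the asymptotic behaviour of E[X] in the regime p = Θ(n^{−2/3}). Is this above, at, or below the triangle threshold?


Number of potential triangles: C(133, 3) = 383306.
Each occurs with probability p³ ≈ (0.1919)³ ≈ 7.066539e-03.
By linearity: E[X] = C(133, 3)·p³ ≈ 383306 · 7.066539e-03 ≈ 2708.6466.
Since α = 2/3 < 1, p = c/n^{2/3} ≫ 1/n is above the triangle threshold p ~ 1/n. Asymptotically E[X] ~ (c³/6)·n^{3(1−α)} = (5³/6)·n^{1} → ∞; triangles are abundant w.h.p.

E[X] ≈ 2708.6466; in regime p = Θ(1/n^{2/3}) E[X] diverges (above the triangle threshold p ~ 1/n).


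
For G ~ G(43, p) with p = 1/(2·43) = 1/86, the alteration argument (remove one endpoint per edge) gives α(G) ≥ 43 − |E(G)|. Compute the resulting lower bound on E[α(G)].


E[|E(G)|] = C(43, 2)·p = 903 · (1/86) = 21/2.
E[α(G)] ≥ n − E[|E(G)|] = 43 − 21/2 = 65/2.
Numerically: ≈ 32.50000.
(This is only a lower bound; the true E[α(G)] may be larger.)

E[α(G)] ≥ 65/2 ≈ 32.50000.


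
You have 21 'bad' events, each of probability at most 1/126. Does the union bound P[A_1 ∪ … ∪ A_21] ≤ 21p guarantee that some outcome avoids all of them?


Union bound: P[∪_{i=1}^{21} A_i] ≤ Σ_i P[A_i] ≤ 21·p = 21·(1/126) = 1/6.
Numerically: 1/6 ≈ 0.166667.
Is 1/6 < 1? YES.
Since P[∪ A_i] ≤ 1/6 < 1, the complement has P[∩ A_i^c] ≥ 1 − 1/6 = 5/6 > 0, so some outcome avoids every A_i.

21·p = 1/6 ≈ 0.166667; existence CERTIFIED by the union bound.


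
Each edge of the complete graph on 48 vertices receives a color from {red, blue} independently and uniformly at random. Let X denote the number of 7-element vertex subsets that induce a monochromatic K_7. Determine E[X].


Let X = Σ_S X_S over the C(48, 7) = 73629072 subsets S of size 7, where X_S = 1 if the K_7 on S is monochromatic.
For a fixed S, the K_7 on S has C(7, 2) = 21 edges. P[all 21 edges red] = (1/2)^21, and likewise for blue, so P[monochromatic] = 2·(1/2)^21 = 2^{1 − 21} = 1/1048576.
By linearity of expectation: E[X] = C(48, 7) · 2^{1 − 21} = 73629072 · 1/1048576 = 4601817/65536.
Numerically: E[X] ≈ 70.2182.

E[X] = C(48,7)·2^(1−C(7,2)) = 4601817/65536 ≈ 70.2182.


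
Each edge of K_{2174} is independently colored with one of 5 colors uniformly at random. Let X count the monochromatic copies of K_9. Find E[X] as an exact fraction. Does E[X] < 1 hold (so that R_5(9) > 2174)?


E[X] = C(2174, 9) · 5^{1 − 36} = 2940165687188920530702934 · 5^{−35} = 2940165687188920530702934/2910383045673370361328125.
As a reduced fraction: E[X] = 2940165687188920530702934/2910383045673370361328125 ≈ 1.010.
Is E[X] < 1? NO.
Since E[X] ≥ 1, the first-moment bound is inconclusive at n = 2174; it does NOT by itself certify R_5(9) > 2174.

E[X] = 2940165687188920530702934/2910383045673370361328125 ≈ 1.010; E[X] ≥ 1; first-moment method inconclusive here.


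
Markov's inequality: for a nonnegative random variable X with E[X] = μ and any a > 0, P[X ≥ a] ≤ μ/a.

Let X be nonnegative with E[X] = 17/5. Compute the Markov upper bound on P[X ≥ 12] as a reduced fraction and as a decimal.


μ = E[X] = 17/5, a = 12.
Markov: P[X ≥ 12] ≤ μ/a = (17/5)/12 = 17/60.
Numerically: ≈ 0.2833.
(Since a = 12 > μ = 3.4000, the bound 17/60 is < 1 and informative.)

P[X ≥ 12] ≤ 17/60 ≈ 0.2833.


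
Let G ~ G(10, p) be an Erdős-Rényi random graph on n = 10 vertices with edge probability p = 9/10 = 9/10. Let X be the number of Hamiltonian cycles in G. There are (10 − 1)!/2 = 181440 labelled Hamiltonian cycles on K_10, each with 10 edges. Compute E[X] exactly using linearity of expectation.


K_10 has (10 − 1)!/2 = 181440 labelled Hamiltonian cycles.
For each such Hamiltonian cycle H, let X_H = 1 if all 10 edges of H are present in G. Then P[X_H = 1] = p^{10} = (9/10)^{10} = 3486784401/10000000000.
By linearity of expectation: E[X] = Σ_H E[X_H] = 181440 · p^{10} = 181440 · 3486784401/10000000000 = 1977006755367/31250000.
Numerically: E[X] ≈ 6.33e+04.

E[X] = 181440 · (9/10)^{10} = 1977006755367/31250000 ≈ 6.33e+04.


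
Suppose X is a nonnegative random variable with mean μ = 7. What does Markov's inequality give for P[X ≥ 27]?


μ = E[X] = 7, a = 27.
Markov: P[X ≥ 27] ≤ μ/a = (7)/27 = 7/27.
Numerically: ≈ 0.25926.
(Since a = 27 > μ = 7.00000, the bound 7/27 is < 1 and informative.)

P[X ≥ 27] ≤ 7/27 ≈ 0.25926.


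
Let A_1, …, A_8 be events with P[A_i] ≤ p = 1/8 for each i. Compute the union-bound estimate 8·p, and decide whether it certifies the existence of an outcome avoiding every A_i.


Union bound: P[∪_{i=1}^{8} A_i] ≤ Σ_i P[A_i] ≤ 8·p = 8·(1/8) = 1.
Numerically: 1 ≈ 1.0000.
Is 1 < 1? NO.
Since the bound 1 is ≥ 1, the union bound is uninformative here; it does NOT by itself certify existence.

8·p = 1 ≈ 1.0000; existence NOT certified by the union bound.


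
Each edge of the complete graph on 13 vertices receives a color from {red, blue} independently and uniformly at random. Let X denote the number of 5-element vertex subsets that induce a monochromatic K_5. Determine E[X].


Let X = Σ_S X_S over the C(13, 5) = 1287 subsets S of size 5, where X_S = 1 if the K_5 on S is monochromatic.
For a fixed S, the K_5 on S has C(5, 2) = 10 edges. P[all 10 edges red] = (1/2)^10, and likewise for blue, so P[monochromatic] = 2·(1/2)^10 = 2^{1 − 10} = 1/512.
By linearity: E[X] = C(13, 5) · 2^{1 − 10} = 1287 · 1/512 = 1287/512.
Numerically: E[X] ≈ 2.51367.

E[X] = C(13,5)·2^(1−C(5,2)) = 1287/512 ≈ 2.51367.


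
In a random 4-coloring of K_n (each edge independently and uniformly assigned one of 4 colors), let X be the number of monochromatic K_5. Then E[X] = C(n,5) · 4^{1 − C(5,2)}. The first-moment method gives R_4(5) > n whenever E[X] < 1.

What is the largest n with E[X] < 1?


We need C(n, 5) · 4^{1 − 10} < 1, i.e. C(n, 5) < 4^{10 − 1} = 262144.
Check values of n near the boundary:
  n = 29: C(29, 5) = 118755; 118755 < 262144? YES
  n = 30: C(30, 5) = 142506; 142506 < 262144? YES
  n = 31: C(31, 5) = 169911; 169911 < 262144? YES
  n = 32: C(32, 5) = 201376; 201376 < 262144? YES
  n = 33: C(33, 5) = 237336; 237336 < 262144? YES
  n = 34: C(34, 5) = 278256; 278256 < 262144? NO
The largest n with C(n, 5) < 262144 is n = 33 (where E[X] = 29667/32768 ≈ 0.9053650). Hence R_4(5) > 33, i.e. R_4(5) ≥ 34.

Largest n = 33; hence R_4(5) > 33.


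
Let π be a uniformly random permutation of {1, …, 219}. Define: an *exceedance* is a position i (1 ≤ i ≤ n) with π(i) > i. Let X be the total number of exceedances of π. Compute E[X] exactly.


Write X = Σ_{i=1}^{219} X_i, where X_i = 1_{π(i) > i}.
For each fixed i, π(i) is uniform over {1, …, 219} (marginal of a uniform permutation), so P[π(i) > i] = (n − i)/n. Summing: Σ_{i=1}^{219} (n − i)/n = (0 + 1 + … + 218)/219 = 219(219 − 1)/(2·219) = (219 − 1)/2.
Hence E[X] = Σ_{i=1}^{219} (219 − i)/219 = 109 ≈ 109.000.

E[X] = 109 = 109.000.


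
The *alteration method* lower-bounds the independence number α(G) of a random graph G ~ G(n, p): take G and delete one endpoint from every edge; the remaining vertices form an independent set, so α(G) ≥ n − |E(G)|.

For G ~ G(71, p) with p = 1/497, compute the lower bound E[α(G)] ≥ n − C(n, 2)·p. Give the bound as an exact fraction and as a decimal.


E[|E(G)|] = C(71, 2)·p = 2485 · (1/497) = 5.
E[α(G)] ≥ n − E[|E(G)|] = 71 − 5 = 66.
Numerically: ≈ 66.000.
(This is only a lower bound; the true E[α(G)] may be larger.)

E[α(G)] ≥ 66 ≈ 66.000.


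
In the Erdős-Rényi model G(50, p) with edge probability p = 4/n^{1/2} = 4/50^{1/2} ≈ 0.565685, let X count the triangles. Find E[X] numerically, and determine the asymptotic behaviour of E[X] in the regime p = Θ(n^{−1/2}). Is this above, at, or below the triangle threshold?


Number of potential triangles: C(50, 3) = 19600.
Each occurs with probability p³ ≈ (0.565685)³ ≈ 1.81019336e-01.
By linearity: E[X] = C(50, 3)·p³ ≈ 19600 · 1.81019336e-01 ≈ 3547.978985.
Since α = 1/2 < 1, p = c/n^{1/2} ≫ 1/n is above the triangle threshold p ~ 1/n. Asymptotically E[X] ~ (c³/6)·n^{3(1−α)} = (4³/6)·n^{1.5} → ∞; triangles are abundant w.h.p.

E[X] ≈ 3547.978985; in regime p = Θ(1/n^{1/2}) E[X] diverges (above the triangle threshold p ~ 1/n).


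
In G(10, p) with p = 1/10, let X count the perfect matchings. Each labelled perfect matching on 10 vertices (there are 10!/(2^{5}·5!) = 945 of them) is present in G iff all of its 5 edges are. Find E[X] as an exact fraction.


K_10 has 10!/(2^{5}·5!) = 945 labelled perfect matchings.
For each such perfect matching H, let X_H = 1 if all 5 edges of H are present in G. Then P[X_H = 1] = p^{5} = (1/10)^{5} = 1/100000.
By linearity: E[X] = Σ_H E[X_H] = 945 · p^{5} = 945 · 1/100000 = 189/20000.
Numerically: E[X] ≈ 0.00945.

E[X] = 945 · (1/10)^{5} = 189/20000 ≈ 0.00945.


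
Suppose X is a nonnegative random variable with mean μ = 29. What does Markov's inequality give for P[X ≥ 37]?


μ = E[X] = 29, a = 37.
Markov: P[X ≥ 37] ≤ μ/a = (29)/37 = 29/37.
Numerically: ≈ 0.784.
(Since a = 37 > μ = 29.000, the bound 29/37 is < 1 and informative.)

P[X ≥ 37] ≤ 29/37 ≈ 0.784.


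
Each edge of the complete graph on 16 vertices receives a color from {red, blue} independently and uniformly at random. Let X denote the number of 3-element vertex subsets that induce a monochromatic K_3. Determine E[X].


Let X = Σ_S X_S over the C(16, 3) = 560 subsets S of size 3, where X_S = 1 if the K_3 on S is monochromatic.
For a fixed S, the K_3 on S has C(3, 2) = 3 edges. P[all 3 edges red] = (1/2)^3, and likewise for blue, so P[monochromatic] = 2·(1/2)^3 = 2^{1 − 3} = 1/4.
Summing: E[X] = C(16, 3) · 2^{1 − 3} = 560 · 1/4 = 140.
Numerically: E[X] ≈ 140.000000.

E[X] = C(16,3)·2^(1−C(3,2)) = 140 ≈ 140.000000.


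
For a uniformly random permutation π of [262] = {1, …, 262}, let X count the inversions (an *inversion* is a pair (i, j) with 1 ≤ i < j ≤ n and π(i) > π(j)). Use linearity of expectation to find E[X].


Write X = Σ X_I over the C(262, 2) = 34191 pairs i < j, with X_I the indicator of one inversion.
There are 34191 indicators.
For each fixed pair i < j, the values π(i) and π(j) are two distinct elements of {1, …, 262} in uniformly random order; by symmetry P[π(i) > π(j)] = 1/2.
By linearity: E[X] = 34191 · (1/2) = C(262, 2) · (1/2) = 34191/2 = 34191/2 ≈ 17095.500000.

E[X] = 34191/2 = 17095.500000.


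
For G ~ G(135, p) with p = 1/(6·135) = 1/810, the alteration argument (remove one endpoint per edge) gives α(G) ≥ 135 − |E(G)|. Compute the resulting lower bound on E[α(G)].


E[|E(G)|] = C(135, 2)·p = 9045 · (1/810) = 67/6.
E[α(G)] ≥ n − E[|E(G)|] = 135 − 67/6 = 743/6.
Numerically: ≈ 123.833333.
(This is only a lower bound; the true E[α(G)] may be larger.)

E[α(G)] ≥ 743/6 ≈ 123.833333.


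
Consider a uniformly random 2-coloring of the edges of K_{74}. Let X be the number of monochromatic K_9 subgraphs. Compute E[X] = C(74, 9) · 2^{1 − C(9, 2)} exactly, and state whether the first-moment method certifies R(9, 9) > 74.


E[X] = C(74, 9) · 2^{1 − 36} = 110524147514 · 2^{−35} = 110524147514/34359738368.
As a reduced fraction: E[X] = 55262073757/17179869184 ≈ 3.216676.
Is E[X] < 1? NO.
Since E[X] ≥ 1, the first-moment bound is inconclusive at n = 74; it does NOT by itself certify R(9, 9) > 74.

E[X] = 55262073757/17179869184 ≈ 3.216676; E[X] ≥ 1; first-moment method inconclusive here.


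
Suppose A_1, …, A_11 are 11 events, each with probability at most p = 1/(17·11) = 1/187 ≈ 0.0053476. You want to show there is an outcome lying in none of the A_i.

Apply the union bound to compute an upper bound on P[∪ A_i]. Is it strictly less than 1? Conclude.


Union bound: P[∪_{i=1}^{11} A_i] ≤ Σ_i P[A_i] ≤ 11·p = 11·(1/187) = 1/17.
Numerically: 1/17 ≈ 0.0588235.
Is 1/17 < 1? YES.
Since P[∪ A_i] ≤ 1/17 < 1, the complement has P[∩ A_i^c] ≥ 1 − 1/17 = 16/17 > 0, so some outcome avoids every A_i.

11·p = 1/17 ≈ 0.0588235; existence CERTIFIED by the union bound.


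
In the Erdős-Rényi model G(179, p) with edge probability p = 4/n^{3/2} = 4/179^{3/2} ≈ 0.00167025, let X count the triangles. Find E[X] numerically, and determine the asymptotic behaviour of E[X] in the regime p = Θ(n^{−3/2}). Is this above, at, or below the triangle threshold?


Number of potential triangles: C(179, 3) = 939929.
Each occurs with probability p³ ≈ (0.00167025)³ ≈ 4.65952166e-09.
By linearity: E[X] = C(179, 3)·p³ ≈ 939929 · 4.65952166e-09 ≈ 0.004380.
Since α = 3/2 > 1, p = c/n^{3/2} = o(1/n) is below the triangle threshold p ~ 1/n. Asymptotically E[X] ~ (c³/6)·n^{3(1−α)} = (4³/6)·n^{-1.5} → 0, so by Markov's inequality G has no triangles w.h.p.

E[X] ≈ 0.004380; in regime p = Θ(1/n^{3/2}) E[X] tends to 0 (below the triangle threshold p ~ 1/n).


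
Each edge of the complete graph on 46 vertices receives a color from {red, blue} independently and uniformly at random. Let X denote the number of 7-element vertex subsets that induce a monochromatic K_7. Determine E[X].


Let X = Σ_S X_S over the C(46, 7) = 53524680 subsets S of size 7, where X_S = 1 if the K_7 on S is monochromatic.
For a fixed S, the K_7 on S has C(7, 2) = 21 edges. P[all 21 edges red] = (1/2)^21, and likewise for blue, so P[monochromatic] = 2·(1/2)^21 = 2^{1 − 21} = 1/1048576.
By linearity of expectation: E[X] = C(46, 7) · 2^{1 − 21} = 53524680 · 1/1048576 = 6690585/131072.
Numerically: E[X] ≈ 51.04511.

E[X] = C(46,7)·2^(1−C(7,2)) = 6690585/131072 ≈ 51.04511.


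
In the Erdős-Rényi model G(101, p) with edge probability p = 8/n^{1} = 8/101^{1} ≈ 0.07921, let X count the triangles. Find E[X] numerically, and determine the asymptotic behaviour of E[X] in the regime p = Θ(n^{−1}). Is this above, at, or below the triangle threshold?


Number of potential triangles: C(101, 3) = 166650.
Each occurs with probability p³ ≈ (0.07921)³ ≈ 4.969422e-04.
By linearity: E[X] = C(101, 3)·p³ ≈ 166650 · 4.969422e-04 ≈ 82.8154.
Here α = 1, so p = 8/n is exactly at the triangle threshold p ~ 1/n. Asymptotically E[X] → c³/6 = 8³/6 = 256/3 ≈ 85.3333, a bounded constant. In this regime the triangle count is asymptotically Poisson(c³/6).

E[X] ≈ 82.8154; in regime p = Θ(1/n^{1}) E[X] stays bounded (at the triangle threshold p ~ 1/n).


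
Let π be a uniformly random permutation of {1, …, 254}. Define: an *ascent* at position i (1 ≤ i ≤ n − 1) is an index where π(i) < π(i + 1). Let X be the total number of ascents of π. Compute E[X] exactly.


Write X = Σ X_I over i = 1, …, 253, with X_I the indicator of one ascent.
There are 253 indicators.
For each fixed i, the pair (π(i), π(i+1)) is a uniformly random ordered pair of distinct values from {1, …, 254}; by symmetry P[π(i) < π(i+1)] = 1/2.
By linearity: E[X] = 253 · (1/2) = (254 − 1) · (1/2) = 253/2 ≈ 126.5000.

E[X] = 253/2 = 126.5000.


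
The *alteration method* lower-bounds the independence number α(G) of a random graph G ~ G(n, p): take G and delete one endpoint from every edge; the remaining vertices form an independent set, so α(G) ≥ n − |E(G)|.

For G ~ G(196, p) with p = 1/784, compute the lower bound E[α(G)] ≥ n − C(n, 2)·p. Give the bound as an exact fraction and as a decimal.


E[|E(G)|] = C(196, 2)·p = 19110 · (1/784) = 195/8.
E[α(G)] ≥ n − E[|E(G)|] = 196 − 195/8 = 1373/8.
Numerically: ≈ 171.625000.
(This is only a lower bound; the true E[α(G)] may be larger.)

E[α(G)] ≥ 1373/8 ≈ 171.625000.


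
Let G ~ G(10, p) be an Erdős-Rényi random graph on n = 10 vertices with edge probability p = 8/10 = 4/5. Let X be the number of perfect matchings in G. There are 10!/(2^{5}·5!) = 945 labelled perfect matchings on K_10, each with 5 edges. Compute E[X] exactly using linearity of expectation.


K_10 has 10!/(2^{5}·5!) = 945 labelled perfect matchings.
For each such perfect matching H, let X_H = 1 if all 5 edges of H are present in G. Then P[X_H = 1] = p^{5} = (4/5)^{5} = 1024/3125.
By linearity of expectation: E[X] = Σ_H E[X_H] = 945 · p^{5} = 945 · 1024/3125 = 193536/625.
Numerically: E[X] ≈ 309.658.

E[X] = 945 · (4/5)^{5} = 193536/625 ≈ 309.658.


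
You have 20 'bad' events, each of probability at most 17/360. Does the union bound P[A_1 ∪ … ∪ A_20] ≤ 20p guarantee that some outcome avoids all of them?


Union bound: P[∪_{i=1}^{20} A_i] ≤ Σ_i P[A_i] ≤ 20·p = 20·(17/360) = 17/18.
Numerically: 17/18 ≈ 0.94444.
Is 17/18 < 1? YES.
Since P[∪ A_i] ≤ 17/18 < 1, the complement has P[∩ A_i^c] ≥ 1 − 17/18 = 1/18 > 0, so some outcome avoids every A_i.

20·p = 17/18 ≈ 0.94444; existence CERTIFIED by the union bound.


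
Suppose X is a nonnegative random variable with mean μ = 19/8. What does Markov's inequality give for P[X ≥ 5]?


μ = E[X] = 19/8, a = 5.
Markov: P[X ≥ 5] ≤ μ/a = (19/8)/5 = 19/40.
Numerically: ≈ 0.475000.
(Since a = 5 > μ = 2.375000, the bound 19/40 is < 1 and informative.)

P[X ≥ 5] ≤ 19/40 ≈ 0.475000.


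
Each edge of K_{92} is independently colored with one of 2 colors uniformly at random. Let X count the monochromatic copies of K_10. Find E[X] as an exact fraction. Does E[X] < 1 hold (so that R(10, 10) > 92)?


E[X] = C(92, 10) · 2^{1 − 45} = 7210666060598 · 2^{−44} = 7210666060598/17592186044416.
As a reduced fraction: E[X] = 3605333030299/8796093022208 ≈ 0.410.
Is E[X] < 1? YES.
Since E[X] < 1, there exists a 2-coloring of K_{92} with no monochromatic K_10; hence R(10, 10) > 92.

E[X] = 3605333030299/8796093022208 ≈ 0.410; E[X] < 1, so R(10, 10) > 92.


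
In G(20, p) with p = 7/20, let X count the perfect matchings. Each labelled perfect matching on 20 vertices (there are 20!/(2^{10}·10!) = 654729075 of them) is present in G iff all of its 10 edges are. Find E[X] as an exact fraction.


K_20 has 20!/(2^{10}·10!) = 654729075 labelled perfect matchings.
For each such perfect matching H, let X_H = 1 if all 10 edges of H are present in G. Then P[X_H = 1] = p^{10} = (7/20)^{10} = 282475249/10240000000000.
By linearity: E[X] = Σ_H E[X_H] = 654729075 · p^{10} = 654729075 · 282475249/10240000000000 = 7397790339526587/409600000000.
Numerically: E[X] ≈ 1.806e+04.

E[X] = 654729075 · (7/20)^{10} = 7397790339526587/409600000000 ≈ 1.806e+04.


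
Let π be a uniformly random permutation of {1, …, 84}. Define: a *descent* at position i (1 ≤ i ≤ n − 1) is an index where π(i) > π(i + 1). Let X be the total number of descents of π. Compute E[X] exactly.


Write X = Σ X_I over i = 1, …, 83, with X_I the indicator of one descent.
There are 83 indicators.
For each fixed i, the pair (π(i), π(i+1)) is a uniformly random ordered pair of distinct values from {1, …, 84}; by symmetry P[π(i) > π(i+1)] = 1/2.
By linearity: E[X] = 83 · (1/2) = (84 − 1) · (1/2) = 83/2 ≈ 41.500000.

E[X] = 83/2 = 41.500000.


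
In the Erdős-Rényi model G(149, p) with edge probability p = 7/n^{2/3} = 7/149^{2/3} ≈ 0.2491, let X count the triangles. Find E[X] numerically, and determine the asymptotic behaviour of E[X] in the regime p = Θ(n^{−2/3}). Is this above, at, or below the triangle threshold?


Number of potential triangles: C(149, 3) = 540274.
Each occurs with probability p³ ≈ (0.2491)³ ≈ 1.544975e-02.
By linearity: E[X] = C(149, 3)·p³ ≈ 540274 · 1.544975e-02 ≈ 8347.1007.
Since α = 2/3 < 1, p = c/n^{2/3} ≫ 1/n is above the triangle threshold p ~ 1/n. Asymptotically E[X] ~ (c³/6)·n^{3(1−α)} = (7³/6)·n^{1} → ∞; triangles are abundant w.h.p.

E[X] ≈ 8347.1007; in regime p = Θ(1/n^{2/3}) E[X] diverges (above the triangle threshold p ~ 1/n).


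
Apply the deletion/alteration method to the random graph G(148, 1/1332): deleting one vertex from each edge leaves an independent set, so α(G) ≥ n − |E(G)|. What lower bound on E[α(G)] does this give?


E[|E(G)|] = C(148, 2)·p = 10878 · (1/1332) = 49/6.
E[α(G)] ≥ n − E[|E(G)|] = 148 − 49/6 = 839/6.
Numerically: ≈ 139.83333.
(This is only a lower bound; the true E[α(G)] may be larger.)

E[α(G)] ≥ 839/6 ≈ 139.83333.


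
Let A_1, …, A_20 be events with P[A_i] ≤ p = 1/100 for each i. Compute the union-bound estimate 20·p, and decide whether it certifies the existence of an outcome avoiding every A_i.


Union bound: P[∪_{i=1}^{20} A_i] ≤ Σ_i P[A_i] ≤ 20·p = 20·(1/100) = 1/5.
Numerically: 1/5 ≈ 0.200000.
Is 1/5 < 1? YES.
Since P[∪ A_i] ≤ 1/5 < 1, the complement has P[∩ A_i^c] ≥ 1 − 1/5 = 4/5 > 0, so some outcome avoids every A_i.

20·p = 1/5 ≈ 0.200000; existence CERTIFIED by the union bound.


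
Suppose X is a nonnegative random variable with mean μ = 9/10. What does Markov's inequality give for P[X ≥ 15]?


μ = E[X] = 9/10, a = 15.
Markov: P[X ≥ 15] ≤ μ/a = (9/10)/15 = 3/50.
Numerically: ≈ 0.060.
(Since a = 15 > μ = 0.900, the bound 3/50 is < 1 and informative.)

P[X ≥ 15] ≤ 3/50 ≈ 0.060.


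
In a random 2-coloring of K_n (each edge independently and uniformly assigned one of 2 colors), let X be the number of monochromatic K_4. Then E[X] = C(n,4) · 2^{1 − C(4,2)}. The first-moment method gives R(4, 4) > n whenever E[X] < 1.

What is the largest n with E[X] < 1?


We need C(n, 4) · 2^{1 − 6} < 1, i.e. C(n, 4) < 2^{6 − 1} = 32.
Check values of n near the boundary:
  n = 4: C(4, 4) = 1; 1 < 32? YES
  n = 5: C(5, 4) = 5; 5 < 32? YES
  n = 6: C(6, 4) = 15; 15 < 32? YES
  n = 7: C(7, 4) = 35; 35 < 32? NO
  n = 8: C(8, 4) = 70; 70 < 32? NO
The largest n with C(n, 4) < 32 is n = 6 (where E[X] = 15/32 ≈ 0.469). Hence R(4, 4) > 6, i.e. R(4, 4) ≥ 7.

Largest n = 6; hence R(4, 4) > 6.


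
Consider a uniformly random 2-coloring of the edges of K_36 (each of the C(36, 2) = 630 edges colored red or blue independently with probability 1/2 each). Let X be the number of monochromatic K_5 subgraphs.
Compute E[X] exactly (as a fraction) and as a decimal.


Let X = Σ_S X_S over the C(36, 5) = 376992 subsets S of size 5, where X_S = 1 if the K_5 on S is monochromatic.
For a fixed S, the K_5 on S has C(5, 2) = 10 edges. P[all 10 edges red] = (1/2)^10, and likewise for blue, so P[monochromatic] = 2·(1/2)^10 = 2^{1 − 10} = 1/512.
Summing: E[X] = C(36, 5) · 2^{1 − 10} = 376992 · 1/512 = 11781/16.
Numerically: E[X] ≈ 736.312500.

E[X] = C(36,5)·2^(1−C(5,2)) = 11781/16 ≈ 736.312500.


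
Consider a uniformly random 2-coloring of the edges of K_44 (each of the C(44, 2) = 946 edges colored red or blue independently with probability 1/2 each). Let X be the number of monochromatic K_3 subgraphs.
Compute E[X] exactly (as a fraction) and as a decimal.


Let X = Σ_S X_S over the C(44, 3) = 13244 subsets S of size 3, where X_S = 1 if the K_3 on S is monochromatic.
For a fixed S, the K_3 on S has C(3, 2) = 3 edges. P[all 3 edges red] = (1/2)^3, and likewise for blue, so P[monochromatic] = 2·(1/2)^3 = 2^{1 − 3} = 1/4.
By linearity of expectation: E[X] = C(44, 3) · 2^{1 − 3} = 13244 · 1/4 = 3311.
Numerically: E[X] ≈ 3311.000000.

E[X] = C(44,3)·2^(1−C(3,2)) = 3311 ≈ 3311.000000.


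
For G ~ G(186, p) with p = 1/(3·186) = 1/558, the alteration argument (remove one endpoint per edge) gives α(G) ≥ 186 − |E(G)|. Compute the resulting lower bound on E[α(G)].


E[|E(G)|] = C(186, 2)·p = 17205 · (1/558) = 185/6.
E[α(G)] ≥ n − E[|E(G)|] = 186 − 185/6 = 931/6.
Numerically: ≈ 155.16667.
(This is only a lower bound; the true E[α(G)] may be larger.)

E[α(G)] ≥ 931/6 ≈ 155.16667.


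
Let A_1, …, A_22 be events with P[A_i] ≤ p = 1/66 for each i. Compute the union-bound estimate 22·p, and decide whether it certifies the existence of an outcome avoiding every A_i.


Union bound: P[∪_{i=1}^{22} A_i] ≤ Σ_i P[A_i] ≤ 22·p = 22·(1/66) = 1/3.
Numerically: 1/3 ≈ 0.33333.
Is 1/3 < 1? YES.
Since P[∪ A_i] ≤ 1/3 < 1, the complement has P[∩ A_i^c] ≥ 1 − 1/3 = 2/3 > 0, so some outcome avoids every A_i.

22·p = 1/3 ≈ 0.33333; existence CERTIFIED by the union bound.


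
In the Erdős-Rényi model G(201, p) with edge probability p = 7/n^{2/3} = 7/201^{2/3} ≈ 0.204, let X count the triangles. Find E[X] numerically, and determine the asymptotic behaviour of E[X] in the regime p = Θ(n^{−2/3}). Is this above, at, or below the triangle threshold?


Number of potential triangles: C(201, 3) = 1333300.
Each occurs with probability p³ ≈ (0.204)³ ≈ 8.4898889e-03.
By linearity: E[X] = C(201, 3)·p³ ≈ 1333300 · 8.4898889e-03 ≈ 11319.56882.
Since α = 2/3 < 1, p = c/n^{2/3} ≫ 1/n is above the triangle threshold p ~ 1/n. Asymptotically E[X] ~ (c³/6)·n^{3(1−α)} = (7³/6)·n^{1} → ∞; triangles are abundant w.h.p.

E[X] ≈ 11319.56882; in regime p = Θ(1/n^{2/3}) E[X] diverges (above the triangle threshold p ~ 1/n).


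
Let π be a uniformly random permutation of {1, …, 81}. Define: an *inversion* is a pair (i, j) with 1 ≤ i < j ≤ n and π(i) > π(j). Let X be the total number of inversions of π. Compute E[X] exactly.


Write X = Σ X_I over the C(81, 2) = 3240 pairs i < j, with X_I the indicator of one inversion.
There are 3240 indicators.
For each fixed pair i < j, the values π(i) and π(j) are two distinct elements of {1, …, 81} in uniformly random order; by symmetry P[π(i) > π(j)] = 1/2.
By linearity: E[X] = 3240 · (1/2) = C(81, 2) · (1/2) = 3240/2 = 1620 ≈ 1620.000000.

E[X] = 1620 = 1620.000000.


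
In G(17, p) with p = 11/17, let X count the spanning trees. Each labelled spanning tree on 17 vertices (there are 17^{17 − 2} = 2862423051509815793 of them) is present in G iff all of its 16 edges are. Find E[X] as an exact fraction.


K_17 has 17^{17 − 2} = 2862423051509815793 labelled spanning trees.
For each such spanning tree H, let X_H = 1 if all 16 edges of H are present in G. Then P[X_H = 1] = p^{16} = (11/17)^{16} = 45949729863572161/48661191875666868481.
By linearity: E[X] = Σ_H E[X_H] = 2862423051509815793 · p^{16} = 2862423051509815793 · 45949729863572161/48661191875666868481 = 45949729863572161/17.
Numerically: E[X] ≈ 2.7e+15.

E[X] = 2862423051509815793 · (11/17)^{16} = 45949729863572161/17 ≈ 2.7e+15.


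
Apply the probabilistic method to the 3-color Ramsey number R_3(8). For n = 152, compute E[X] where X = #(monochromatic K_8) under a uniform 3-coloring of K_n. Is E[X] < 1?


E[X] = C(152, 8) · 3^{1 − 28} = 5859727868575 · 3^{−27} = 5859727868575/7625597484987.
As a reduced fraction: E[X] = 5859727868575/7625597484987 ≈ 0.768429.
Is E[X] < 1? YES.
Since E[X] < 1, there exists a 3-coloring of K_{152} with no monochromatic K_8; hence R_3(8) > 152.

E[X] = 5859727868575/7625597484987 ≈ 0.768429; E[X] < 1, so R_3(8) > 152.


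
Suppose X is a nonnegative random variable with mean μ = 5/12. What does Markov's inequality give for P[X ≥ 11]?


μ = E[X] = 5/12, a = 11.
Markov: P[X ≥ 11] ≤ μ/a = (5/12)/11 = 5/132.
Numerically: ≈ 0.038.
(Since a = 11 > μ = 0.417, the bound 5/132 is < 1 and informative.)

P[X ≥ 11] ≤ 5/132 ≈ 0.038.


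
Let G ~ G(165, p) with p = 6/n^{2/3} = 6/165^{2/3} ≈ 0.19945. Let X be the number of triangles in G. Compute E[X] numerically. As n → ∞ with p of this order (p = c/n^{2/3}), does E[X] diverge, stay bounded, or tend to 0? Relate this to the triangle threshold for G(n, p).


Number of potential triangles: C(165, 3) = 735130.
Each occurs with probability p³ ≈ (0.19945)³ ≈ 7.9338843e-03.
By linearity: E[X] = C(165, 3)·p³ ≈ 735130 · 7.9338843e-03 ≈ 5832.43636.
Since α = 2/3 < 1, p = c/n^{2/3} ≫ 1/n is above the triangle threshold p ~ 1/n. Asymptotically E[X] ~ (c³/6)·n^{3(1−α)} = (6³/6)·n^{1} → ∞; triangles are abundant w.h.p.

E[X] ≈ 5832.43636; in regime p = Θ(1/n^{2/3}) E[X] diverges (above the triangle threshold p ~ 1/n).


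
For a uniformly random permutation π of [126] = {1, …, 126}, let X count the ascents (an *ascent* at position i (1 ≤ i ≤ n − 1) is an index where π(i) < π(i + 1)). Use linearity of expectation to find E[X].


Write X = Σ X_I over i = 1, …, 125, with X_I the indicator of one ascent.
There are 125 indicators.
For each fixed i, the pair (π(i), π(i+1)) is a uniformly random ordered pair of distinct values from {1, …, 126}; by symmetry P[π(i) < π(i+1)] = 1/2.
By linearity: E[X] = 125 · (1/2) = (126 − 1) · (1/2) = 125/2 ≈ 62.500.

E[X] = 125/2 = 62.500.


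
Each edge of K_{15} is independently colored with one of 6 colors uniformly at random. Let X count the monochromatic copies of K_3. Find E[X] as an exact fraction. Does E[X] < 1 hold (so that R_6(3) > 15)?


E[X] = C(15, 3) · 6^{1 − 3} = 455 · 6^{−2} = 455/36.
As a reduced fraction: E[X] = 455/36 ≈ 12.638889.
Is E[X] < 1? NO.
Since E[X] ≥ 1, the first-moment bound is inconclusive at n = 15; it does NOT by itself certify R_6(3) > 15.

E[X] = 455/36 ≈ 12.638889; E[X] ≥ 1; first-moment method inconclusive here.


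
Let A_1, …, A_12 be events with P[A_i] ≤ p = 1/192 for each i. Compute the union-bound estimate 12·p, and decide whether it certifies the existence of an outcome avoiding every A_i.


Union bound: P[∪_{i=1}^{12} A_i] ≤ Σ_i P[A_i] ≤ 12·p = 12·(1/192) = 1/16.
Numerically: 1/16 ≈ 0.062.
Is 1/16 < 1? YES.
Since P[∪ A_i] ≤ 1/16 < 1, the complement has P[∩ A_i^c] ≥ 1 − 1/16 = 15/16 > 0, so some outcome avoids every A_i.

12·p = 1/16 ≈ 0.062; existence CERTIFIED by the union bound.


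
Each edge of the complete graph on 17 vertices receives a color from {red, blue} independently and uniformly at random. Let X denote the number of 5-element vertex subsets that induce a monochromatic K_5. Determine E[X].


Let X = Σ_S X_S over the C(17, 5) = 6188 subsets S of size 5, where X_S = 1 if the K_5 on S is monochromatic.
For a fixed S, the K_5 on S has C(5, 2) = 10 edges. P[all 10 edges red] = (1/2)^10, and likewise for blue, so P[monochromatic] = 2·(1/2)^10 = 2^{1 − 10} = 1/512.
Summing: E[X] = C(17, 5) · 2^{1 − 10} = 6188 · 1/512 = 1547/128.
Numerically: E[X] ≈ 12.086.

E[X] = C(17,5)·2^(1−C(5,2)) = 1547/128 ≈ 12.086.


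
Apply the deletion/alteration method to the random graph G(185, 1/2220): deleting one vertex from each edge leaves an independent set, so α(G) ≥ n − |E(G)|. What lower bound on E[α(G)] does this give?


E[|E(G)|] = C(185, 2)·p = 17020 · (1/2220) = 23/3.
E[α(G)] ≥ n − E[|E(G)|] = 185 − 23/3 = 532/3.
Numerically: ≈ 177.33333.
(This is only a lower bound; the true E[α(G)] may be larger.)

E[α(G)] ≥ 532/3 ≈ 177.33333.


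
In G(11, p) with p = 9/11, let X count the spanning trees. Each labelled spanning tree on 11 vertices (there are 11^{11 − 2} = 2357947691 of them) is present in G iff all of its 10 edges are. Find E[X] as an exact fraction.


K_11 has 11^{11 − 2} = 2357947691 labelled spanning trees.
For each such spanning tree H, let X_H = 1 if all 10 edges of H are present in G. Then P[X_H = 1] = p^{10} = (9/11)^{10} = 3486784401/25937424601.
By linearity of expectation: E[X] = Σ_H E[X_H] = 2357947691 · p^{10} = 2357947691 · 3486784401/25937424601 = 3486784401/11.
Numerically: E[X] ≈ 3.17e+08.

E[X] = 2357947691 · (9/11)^{10} = 3486784401/11 ≈ 3.17e+08.


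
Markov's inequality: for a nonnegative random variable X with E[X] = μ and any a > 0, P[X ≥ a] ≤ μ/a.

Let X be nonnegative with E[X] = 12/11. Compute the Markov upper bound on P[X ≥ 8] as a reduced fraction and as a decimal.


μ = E[X] = 12/11, a = 8.
Markov: P[X ≥ 8] ≤ μ/a = (12/11)/8 = 3/22.
Numerically: ≈ 0.136364.
(Since a = 8 > μ = 1.090909, the bound 3/22 is < 1 and informative.)

P[X ≥ 8] ≤ 3/22 ≈ 0.136364.


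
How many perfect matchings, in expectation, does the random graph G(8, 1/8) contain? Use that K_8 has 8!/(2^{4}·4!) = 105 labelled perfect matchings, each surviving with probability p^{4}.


K_8 has 8!/(2^{4}·4!) = 105 labelled perfect matchings.
For each such perfect matching H, let X_H = 1 if all 4 edges of H are present in G. Then P[X_H = 1] = p^{4} = (1/8)^{4} = 1/4096.
Summing the indicators: E[X] = Σ_H E[X_H] = 105 · p^{4} = 105 · 1/4096 = 105/4096.
Numerically: E[X] ≈ 0.0256.

E[X] = 105 · (1/8)^{4} = 105/4096 ≈ 0.0256.


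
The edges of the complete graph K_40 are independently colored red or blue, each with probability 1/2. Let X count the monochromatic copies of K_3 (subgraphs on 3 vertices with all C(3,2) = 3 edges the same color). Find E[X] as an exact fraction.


Let X = Σ_S X_S over the C(40, 3) = 9880 subsets S of size 3, where X_S = 1 if the K_3 on S is monochromatic.
For a fixed S, the K_3 on S has C(3, 2) = 3 edges. P[all 3 edges red] = (1/2)^3, and likewise for blue, so P[monochromatic] = 2·(1/2)^3 = 2^{1 − 3} = 1/4.
By linearity of expectation: E[X] = C(40, 3) · 2^{1 − 3} = 9880 · 1/4 = 2470.
Numerically: E[X] ≈ 2470.0000.

E[X] = C(40,3)·2^(1−C(3,2)) = 2470 ≈ 2470.0000.


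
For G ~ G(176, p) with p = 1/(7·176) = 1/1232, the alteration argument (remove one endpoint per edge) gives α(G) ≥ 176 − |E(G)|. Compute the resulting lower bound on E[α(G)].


E[|E(G)|] = C(176, 2)·p = 15400 · (1/1232) = 25/2.
E[α(G)] ≥ n − E[|E(G)|] = 176 − 25/2 = 327/2.
Numerically: ≈ 163.50000.
(This is only a lower bound; the true E[α(G)] may be larger.)

E[α(G)] ≥ 327/2 ≈ 163.50000.


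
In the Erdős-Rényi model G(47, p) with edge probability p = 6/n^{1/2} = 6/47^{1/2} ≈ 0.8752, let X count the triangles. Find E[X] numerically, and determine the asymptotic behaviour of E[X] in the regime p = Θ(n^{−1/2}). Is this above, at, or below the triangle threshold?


Number of potential triangles: C(47, 3) = 16215.
Each occurs with probability p³ ≈ (0.8752)³ ≈ 6.703583e-01.
By linearity: E[X] = C(47, 3)·p³ ≈ 16215 · 6.703583e-01 ≈ 10869.8592.
Since α = 1/2 < 1, p = c/n^{1/2} ≫ 1/n is above the triangle threshold p ~ 1/n. Asymptotically E[X] ~ (c³/6)·n^{3(1−α)} = (6³/6)·n^{1.5} → ∞; triangles are abundant w.h.p.

E[X] ≈ 10869.8592; in regime p = Θ(1/n^{1/2}) E[X] diverges (above the triangle threshold p ~ 1/n).


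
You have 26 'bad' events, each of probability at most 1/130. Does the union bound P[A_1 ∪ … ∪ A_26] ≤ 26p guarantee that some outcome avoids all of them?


Union bound: P[∪_{i=1}^{26} A_i] ≤ Σ_i P[A_i] ≤ 26·p = 26·(1/130) = 1/5.
Numerically: 1/5 ≈ 0.20000.
Is 1/5 < 1? YES.
Since P[∪ A_i] ≤ 1/5 < 1, the complement has P[∩ A_i^c] ≥ 1 − 1/5 = 4/5 > 0, so some outcome avoids every A_i.

26·p = 1/5 ≈ 0.20000; existence CERTIFIED by the union bound.
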